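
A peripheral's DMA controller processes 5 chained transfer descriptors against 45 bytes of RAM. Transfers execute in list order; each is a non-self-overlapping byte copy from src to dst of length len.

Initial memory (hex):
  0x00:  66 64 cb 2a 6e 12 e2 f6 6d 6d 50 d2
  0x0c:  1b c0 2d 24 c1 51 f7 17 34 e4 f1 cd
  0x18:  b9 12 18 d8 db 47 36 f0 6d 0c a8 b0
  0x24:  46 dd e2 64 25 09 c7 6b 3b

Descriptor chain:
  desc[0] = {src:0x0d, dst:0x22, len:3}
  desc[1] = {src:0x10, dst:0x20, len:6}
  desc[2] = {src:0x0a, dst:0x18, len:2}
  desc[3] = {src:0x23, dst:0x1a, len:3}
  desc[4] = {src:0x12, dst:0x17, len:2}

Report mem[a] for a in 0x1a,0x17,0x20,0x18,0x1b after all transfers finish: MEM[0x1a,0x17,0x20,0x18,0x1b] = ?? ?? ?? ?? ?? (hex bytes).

MEM[0x1a,0x17,0x20,0x18,0x1b] = 17 f7 c1 17 34

  after D0: wrote 3B at 0x22 = c02d24
  after D1: wrote 6B at 0x20 = c151f71734e4
  after D2: wrote 2B at 0x18 = 50d2
  after D3: wrote 3B at 0x1a = 1734e4
  after D4: wrote 2B at 0x17 = f717
query mem[0x1a]=0x17, mem[0x17]=0xf7, mem[0x20]=0xc1, mem[0x18]=0x17, mem[0x1b]=0x34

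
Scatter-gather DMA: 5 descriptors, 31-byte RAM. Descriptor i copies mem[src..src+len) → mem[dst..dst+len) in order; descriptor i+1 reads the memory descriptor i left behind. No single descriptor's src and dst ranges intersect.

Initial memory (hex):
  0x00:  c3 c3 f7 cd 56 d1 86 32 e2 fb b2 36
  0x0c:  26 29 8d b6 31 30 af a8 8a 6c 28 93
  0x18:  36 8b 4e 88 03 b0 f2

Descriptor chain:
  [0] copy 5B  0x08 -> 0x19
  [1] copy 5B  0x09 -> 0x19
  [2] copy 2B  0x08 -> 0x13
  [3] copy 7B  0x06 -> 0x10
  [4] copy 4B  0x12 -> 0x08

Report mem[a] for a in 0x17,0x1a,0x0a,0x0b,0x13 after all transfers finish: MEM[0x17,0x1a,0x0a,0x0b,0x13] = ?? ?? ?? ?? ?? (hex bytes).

MEM[0x17,0x1a,0x0a,0x0b,0x13] = 93 b2 b2 36 fb

[0] 0x08->0x19 len=5 : e2 fb b2 36 26
[1] 0x09->0x19 len=5 : fb b2 36 26 29
[2] 0x08->0x13 len=2 : e2 fb
[3] 0x06->0x10 len=7 : 86 32 e2 fb b2 36 26
[4] 0x12->0x08 len=4 : e2 fb b2 36
query mem[0x17]=0x93, mem[0x1a]=0xb2, mem[0x0a]=0xb2, mem[0x0b]=0x36, mem[0x13]=0xfb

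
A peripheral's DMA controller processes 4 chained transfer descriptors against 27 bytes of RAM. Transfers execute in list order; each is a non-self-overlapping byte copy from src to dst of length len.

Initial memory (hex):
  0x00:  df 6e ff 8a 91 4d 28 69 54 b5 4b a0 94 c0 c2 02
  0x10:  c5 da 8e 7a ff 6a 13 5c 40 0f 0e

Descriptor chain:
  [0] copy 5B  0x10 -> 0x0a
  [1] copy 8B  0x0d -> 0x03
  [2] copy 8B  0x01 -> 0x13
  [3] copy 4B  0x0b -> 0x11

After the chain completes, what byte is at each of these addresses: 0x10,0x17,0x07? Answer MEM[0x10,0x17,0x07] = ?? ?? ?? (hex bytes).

D0: mem[0x0a..0x0e] <- [c5 da 8e 7a ff]
D1: mem[0x03..0x0a] <- [7a ff 02 c5 da 8e 7a ff]
D2: mem[0x13..0x1a] <- [6e ff 7a ff 02 c5 da 8e]
D3: mem[0x11..0x14] <- [da 8e 7a ff]
query mem[0x10]=0xc5, mem[0x17]=0x02, mem[0x07]=0xda

MEM[0x10,0x17,0x07] = c5 02 da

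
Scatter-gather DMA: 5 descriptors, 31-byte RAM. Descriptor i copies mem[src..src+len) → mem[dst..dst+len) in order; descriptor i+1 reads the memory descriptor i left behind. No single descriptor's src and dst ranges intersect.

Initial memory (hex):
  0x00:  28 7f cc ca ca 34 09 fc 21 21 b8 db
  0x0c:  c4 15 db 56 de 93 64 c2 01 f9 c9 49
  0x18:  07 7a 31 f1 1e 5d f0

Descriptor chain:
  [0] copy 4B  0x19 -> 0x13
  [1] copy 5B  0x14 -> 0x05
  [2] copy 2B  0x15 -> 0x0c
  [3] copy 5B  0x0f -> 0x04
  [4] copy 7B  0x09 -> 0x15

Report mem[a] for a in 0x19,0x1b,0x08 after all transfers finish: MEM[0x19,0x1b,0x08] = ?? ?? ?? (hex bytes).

D0: mem[0x13..0x16] <- [7a 31 f1 1e]
D1: mem[0x05..0x09] <- [31 f1 1e 49 07]
D2: mem[0x0c..0x0d] <- [f1 1e]
D3: mem[0x04..0x08] <- [56 de 93 64 7a]
D4: mem[0x15..0x1b] <- [07 b8 db f1 1e db 56]
query mem[0x19]=0x1e, mem[0x1b]=0x56, mem[0x08]=0x7a

MEM[0x19,0x1b,0x08] = 1e 56 7a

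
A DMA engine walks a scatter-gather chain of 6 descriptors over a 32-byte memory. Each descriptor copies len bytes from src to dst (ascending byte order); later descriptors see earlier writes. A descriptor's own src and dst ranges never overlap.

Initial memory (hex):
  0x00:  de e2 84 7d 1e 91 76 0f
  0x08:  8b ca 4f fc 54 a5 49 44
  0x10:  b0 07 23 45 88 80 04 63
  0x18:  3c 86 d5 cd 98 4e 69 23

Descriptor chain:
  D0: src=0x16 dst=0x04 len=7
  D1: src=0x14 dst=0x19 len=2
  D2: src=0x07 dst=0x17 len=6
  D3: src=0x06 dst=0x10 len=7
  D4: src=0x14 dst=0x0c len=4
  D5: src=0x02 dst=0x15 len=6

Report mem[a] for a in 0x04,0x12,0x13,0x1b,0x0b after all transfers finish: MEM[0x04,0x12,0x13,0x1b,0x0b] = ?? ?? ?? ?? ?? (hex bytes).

MEM[0x04,0x12,0x13,0x1b,0x0b] = 04 d5 cd fc fc

D0: mem[0x04..0x0a] <- [04 63 3c 86 d5 cd 98]
D1: mem[0x19..0x1a] <- [88 80]
D2: mem[0x17..0x1c] <- [86 d5 cd 98 fc 54]
D3: mem[0x10..0x16] <- [3c 86 d5 cd 98 fc 54]
D4: mem[0x0c..0x0f] <- [98 fc 54 86]
D5: mem[0x15..0x1a] <- [84 7d 04 63 3c 86]
query mem[0x04]=0x04, mem[0x12]=0xd5, mem[0x13]=0xcd, mem[0x1b]=0xfc, mem[0x0b]=0xfc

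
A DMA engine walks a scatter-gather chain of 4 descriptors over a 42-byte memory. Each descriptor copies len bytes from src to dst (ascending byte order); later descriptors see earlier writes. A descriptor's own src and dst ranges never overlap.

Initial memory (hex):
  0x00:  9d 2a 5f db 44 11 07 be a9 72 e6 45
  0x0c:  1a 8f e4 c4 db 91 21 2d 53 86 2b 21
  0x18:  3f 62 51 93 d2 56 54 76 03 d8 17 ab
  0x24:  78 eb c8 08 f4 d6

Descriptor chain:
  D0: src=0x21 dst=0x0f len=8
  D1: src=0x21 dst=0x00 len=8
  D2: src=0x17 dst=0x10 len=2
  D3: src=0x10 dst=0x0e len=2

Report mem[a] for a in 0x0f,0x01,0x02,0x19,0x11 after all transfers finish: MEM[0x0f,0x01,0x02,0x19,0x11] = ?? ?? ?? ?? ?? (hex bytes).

MEM[0x0f,0x01,0x02,0x19,0x11] = 3f 17 ab 62 3f

#0 dst[0x0f+8] := {0xd8,0x17,0xab,0x78,0xeb,0xc8,0x08,0xf4}
#1 dst[0x00+8] := {0xd8,0x17,0xab,0x78,0xeb,0xc8,0x08,0xf4}
#2 dst[0x10+2] := {0x21,0x3f}
#3 dst[0x0e+2] := {0x21,0x3f}
query mem[0x0f]=0x3f, mem[0x01]=0x17, mem[0x02]=0xab, mem[0x19]=0x62, mem[0x11]=0x3f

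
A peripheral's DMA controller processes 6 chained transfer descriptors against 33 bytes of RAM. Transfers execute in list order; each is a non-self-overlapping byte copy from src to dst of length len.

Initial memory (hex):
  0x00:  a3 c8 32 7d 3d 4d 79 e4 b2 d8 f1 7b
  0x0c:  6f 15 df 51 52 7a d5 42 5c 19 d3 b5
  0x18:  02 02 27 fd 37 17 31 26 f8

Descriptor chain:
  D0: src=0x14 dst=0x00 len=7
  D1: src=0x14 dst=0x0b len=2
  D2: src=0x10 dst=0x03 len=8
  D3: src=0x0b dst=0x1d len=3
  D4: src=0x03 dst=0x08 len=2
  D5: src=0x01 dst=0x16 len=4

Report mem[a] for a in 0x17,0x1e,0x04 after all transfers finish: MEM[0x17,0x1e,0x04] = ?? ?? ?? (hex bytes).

[0] 0x14->0x00 len=7 : 5c 19 d3 b5 02 02 27
[1] 0x14->0x0b len=2 : 5c 19
[2] 0x10->0x03 len=8 : 52 7a d5 42 5c 19 d3 b5
[3] 0x0b->0x1d len=3 : 5c 19 15
[4] 0x03->0x08 len=2 : 52 7a
[5] 0x01->0x16 len=4 : 19 d3 52 7a
query mem[0x17]=0xd3, mem[0x1e]=0x19, mem[0x04]=0x7a

MEM[0x17,0x1e,0x04] = d3 19 7a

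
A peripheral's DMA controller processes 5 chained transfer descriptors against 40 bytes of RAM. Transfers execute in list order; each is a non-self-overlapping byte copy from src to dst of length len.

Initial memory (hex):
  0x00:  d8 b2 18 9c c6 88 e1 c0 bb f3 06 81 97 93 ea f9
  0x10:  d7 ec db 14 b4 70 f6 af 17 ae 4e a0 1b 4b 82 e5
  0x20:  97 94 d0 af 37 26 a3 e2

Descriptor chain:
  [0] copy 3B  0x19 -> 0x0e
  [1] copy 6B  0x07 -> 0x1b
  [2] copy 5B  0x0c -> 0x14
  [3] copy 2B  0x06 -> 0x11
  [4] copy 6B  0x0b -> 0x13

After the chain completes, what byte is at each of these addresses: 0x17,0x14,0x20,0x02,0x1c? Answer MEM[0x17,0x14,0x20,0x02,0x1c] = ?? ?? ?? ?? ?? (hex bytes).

MEM[0x17,0x14,0x20,0x02,0x1c] = 4e 97 97 18 bb

D0: mem[0x0e..0x10] <- [ae 4e a0]
D1: mem[0x1b..0x20] <- [c0 bb f3 06 81 97]
D2: mem[0x14..0x18] <- [97 93 ae 4e a0]
D3: mem[0x11..0x12] <- [e1 c0]
D4: mem[0x13..0x18] <- [81 97 93 ae 4e a0]
query mem[0x17]=0x4e, mem[0x14]=0x97, mem[0x20]=0x97, mem[0x02]=0x18, mem[0x1c]=0xbb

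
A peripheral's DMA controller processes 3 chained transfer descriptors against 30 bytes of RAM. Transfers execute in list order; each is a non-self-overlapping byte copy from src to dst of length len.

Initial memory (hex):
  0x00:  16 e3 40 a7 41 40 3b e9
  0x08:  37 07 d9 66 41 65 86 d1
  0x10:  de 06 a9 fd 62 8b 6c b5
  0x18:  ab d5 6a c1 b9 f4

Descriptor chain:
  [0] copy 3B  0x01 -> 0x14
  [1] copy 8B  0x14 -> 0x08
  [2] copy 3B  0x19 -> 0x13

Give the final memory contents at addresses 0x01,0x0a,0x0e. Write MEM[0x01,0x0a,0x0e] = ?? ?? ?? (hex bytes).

MEM[0x01,0x0a,0x0e] = e3 a7 6a

[0] 0x01->0x14 len=3 : e3 40 a7
[1] 0x14->0x08 len=8 : e3 40 a7 b5 ab d5 6a c1
[2] 0x19->0x13 len=3 : d5 6a c1
query mem[0x01]=0xe3, mem[0x0a]=0xa7, mem[0x0e]=0x6a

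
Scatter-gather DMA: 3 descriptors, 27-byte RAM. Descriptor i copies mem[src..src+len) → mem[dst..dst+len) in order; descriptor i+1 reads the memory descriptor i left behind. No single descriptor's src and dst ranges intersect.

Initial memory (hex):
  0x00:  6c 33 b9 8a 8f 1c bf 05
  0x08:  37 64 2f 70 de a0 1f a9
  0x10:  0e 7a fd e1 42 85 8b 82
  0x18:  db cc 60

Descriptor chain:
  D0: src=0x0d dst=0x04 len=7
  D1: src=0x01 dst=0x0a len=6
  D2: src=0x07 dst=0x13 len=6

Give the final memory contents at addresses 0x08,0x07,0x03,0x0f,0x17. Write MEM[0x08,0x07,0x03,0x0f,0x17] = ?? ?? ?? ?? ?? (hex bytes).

[0] 0x0d->0x04 len=7 : a0 1f a9 0e 7a fd e1
[1] 0x01->0x0a len=6 : 33 b9 8a a0 1f a9
[2] 0x07->0x13 len=6 : 0e 7a fd 33 b9 8a
query mem[0x08]=0x7a, mem[0x07]=0x0e, mem[0x03]=0x8a, mem[0x0f]=0xa9, mem[0x17]=0xb9

MEM[0x08,0x07,0x03,0x0f,0x17] = 7a 0e 8a a9 b9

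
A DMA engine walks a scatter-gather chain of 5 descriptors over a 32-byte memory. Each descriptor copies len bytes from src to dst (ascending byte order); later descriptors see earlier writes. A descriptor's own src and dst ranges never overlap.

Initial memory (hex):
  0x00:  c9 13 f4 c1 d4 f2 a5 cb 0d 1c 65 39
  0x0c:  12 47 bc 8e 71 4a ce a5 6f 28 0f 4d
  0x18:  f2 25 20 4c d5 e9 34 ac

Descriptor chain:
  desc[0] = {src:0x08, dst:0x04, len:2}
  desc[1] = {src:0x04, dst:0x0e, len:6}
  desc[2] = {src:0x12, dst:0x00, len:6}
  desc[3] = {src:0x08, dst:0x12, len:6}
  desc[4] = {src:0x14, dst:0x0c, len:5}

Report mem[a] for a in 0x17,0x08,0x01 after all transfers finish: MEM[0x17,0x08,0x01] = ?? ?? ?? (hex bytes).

MEM[0x17,0x08,0x01] = 47 0d 1c

D0: mem[0x04..0x05] <- [0d 1c]
D1: mem[0x0e..0x13] <- [0d 1c a5 cb 0d 1c]
D2: mem[0x00..0x05] <- [0d 1c 6f 28 0f 4d]
D3: mem[0x12..0x17] <- [0d 1c 65 39 12 47]
D4: mem[0x0c..0x10] <- [65 39 12 47 f2]
query mem[0x17]=0x47, mem[0x08]=0x0d, mem[0x01]=0x1c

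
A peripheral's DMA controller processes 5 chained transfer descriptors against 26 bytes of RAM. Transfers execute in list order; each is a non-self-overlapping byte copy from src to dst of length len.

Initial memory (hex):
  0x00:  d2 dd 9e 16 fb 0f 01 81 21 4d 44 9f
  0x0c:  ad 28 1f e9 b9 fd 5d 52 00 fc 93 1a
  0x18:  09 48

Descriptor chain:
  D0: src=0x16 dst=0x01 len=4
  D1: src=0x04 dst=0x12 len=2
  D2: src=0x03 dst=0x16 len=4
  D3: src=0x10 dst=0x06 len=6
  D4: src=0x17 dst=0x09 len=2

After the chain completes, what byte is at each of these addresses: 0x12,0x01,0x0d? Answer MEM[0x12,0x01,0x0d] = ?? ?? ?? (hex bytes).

  after D0: wrote 4B at 0x01 = 931a0948
  after D1: wrote 2B at 0x12 = 480f
  after D2: wrote 4B at 0x16 = 09480f01
  after D3: wrote 6B at 0x06 = b9fd480f00fc
  after D4: wrote 2B at 0x09 = 480f
query mem[0x12]=0x48, mem[0x01]=0x93, mem[0x0d]=0x28

MEM[0x12,0x01,0x0d] = 48 93 28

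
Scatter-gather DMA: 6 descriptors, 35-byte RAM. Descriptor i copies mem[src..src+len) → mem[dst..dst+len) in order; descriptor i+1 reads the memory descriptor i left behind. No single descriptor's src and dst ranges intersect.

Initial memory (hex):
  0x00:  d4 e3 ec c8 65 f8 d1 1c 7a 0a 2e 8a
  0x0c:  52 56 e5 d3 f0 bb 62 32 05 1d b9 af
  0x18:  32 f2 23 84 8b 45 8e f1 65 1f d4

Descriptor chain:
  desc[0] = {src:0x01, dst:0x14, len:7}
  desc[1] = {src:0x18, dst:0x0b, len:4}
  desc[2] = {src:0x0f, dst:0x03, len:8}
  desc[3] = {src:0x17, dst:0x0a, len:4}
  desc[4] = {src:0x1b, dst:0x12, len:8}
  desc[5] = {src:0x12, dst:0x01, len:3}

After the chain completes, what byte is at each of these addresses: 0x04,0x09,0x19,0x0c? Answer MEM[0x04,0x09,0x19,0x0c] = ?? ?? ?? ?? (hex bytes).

[0] 0x01->0x14 len=7 : e3 ec c8 65 f8 d1 1c
[1] 0x18->0x0b len=4 : f8 d1 1c 84
[2] 0x0f->0x03 len=8 : d3 f0 bb 62 32 e3 ec c8
[3] 0x17->0x0a len=4 : 65 f8 d1 1c
[4] 0x1b->0x12 len=8 : 84 8b 45 8e f1 65 1f d4
[5] 0x12->0x01 len=3 : 84 8b 45
query mem[0x04]=0xf0, mem[0x09]=0xec, mem[0x19]=0xd4, mem[0x0c]=0xd1

MEM[0x04,0x09,0x19,0x0c] = f0 ec d4 d1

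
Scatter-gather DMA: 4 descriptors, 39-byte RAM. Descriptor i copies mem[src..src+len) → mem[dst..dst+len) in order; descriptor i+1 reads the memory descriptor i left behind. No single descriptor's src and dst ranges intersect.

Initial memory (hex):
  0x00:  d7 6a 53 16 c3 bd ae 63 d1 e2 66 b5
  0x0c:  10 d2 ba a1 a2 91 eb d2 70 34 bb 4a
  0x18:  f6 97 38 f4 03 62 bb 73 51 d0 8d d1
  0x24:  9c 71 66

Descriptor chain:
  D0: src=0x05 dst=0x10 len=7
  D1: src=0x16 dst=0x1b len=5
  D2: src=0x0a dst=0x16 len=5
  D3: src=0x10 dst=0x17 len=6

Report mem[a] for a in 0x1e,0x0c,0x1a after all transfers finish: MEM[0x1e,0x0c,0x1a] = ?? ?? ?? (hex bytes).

MEM[0x1e,0x0c,0x1a] = 97 10 d1

  after D0: wrote 7B at 0x10 = bdae63d1e266b5
  after D1: wrote 5B at 0x1b = b54af69738
  after D2: wrote 5B at 0x16 = 66b510d2ba
  after D3: wrote 6B at 0x17 = bdae63d1e266
query mem[0x1e]=0x97, mem[0x0c]=0x10, mem[0x1a]=0xd1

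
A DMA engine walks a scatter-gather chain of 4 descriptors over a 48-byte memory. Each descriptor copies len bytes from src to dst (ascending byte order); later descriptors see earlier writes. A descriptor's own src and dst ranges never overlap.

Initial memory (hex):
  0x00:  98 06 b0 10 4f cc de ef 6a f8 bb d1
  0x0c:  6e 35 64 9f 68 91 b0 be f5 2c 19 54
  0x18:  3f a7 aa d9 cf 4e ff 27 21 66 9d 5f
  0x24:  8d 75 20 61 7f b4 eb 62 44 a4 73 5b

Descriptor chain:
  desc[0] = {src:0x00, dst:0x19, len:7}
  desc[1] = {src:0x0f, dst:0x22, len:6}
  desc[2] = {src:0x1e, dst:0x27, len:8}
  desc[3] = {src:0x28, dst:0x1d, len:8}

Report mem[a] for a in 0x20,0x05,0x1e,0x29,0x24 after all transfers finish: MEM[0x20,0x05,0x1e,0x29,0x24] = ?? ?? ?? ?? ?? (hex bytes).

MEM[0x20,0x05,0x1e,0x29,0x24] = 9f cc 21 21 5b

#0 dst[0x19+7] := {0x98,0x06,0xb0,0x10,0x4f,0xcc,0xde}
#1 dst[0x22+6] := {0x9f,0x68,0x91,0xb0,0xbe,0xf5}
#2 dst[0x27+8] := {0xcc,0xde,0x21,0x66,0x9f,0x68,0x91,0xb0}
#3 dst[0x1d+8] := {0xde,0x21,0x66,0x9f,0x68,0x91,0xb0,0x5b}
query mem[0x20]=0x9f, mem[0x05]=0xcc, mem[0x1e]=0x21, mem[0x29]=0x21, mem[0x24]=0x5b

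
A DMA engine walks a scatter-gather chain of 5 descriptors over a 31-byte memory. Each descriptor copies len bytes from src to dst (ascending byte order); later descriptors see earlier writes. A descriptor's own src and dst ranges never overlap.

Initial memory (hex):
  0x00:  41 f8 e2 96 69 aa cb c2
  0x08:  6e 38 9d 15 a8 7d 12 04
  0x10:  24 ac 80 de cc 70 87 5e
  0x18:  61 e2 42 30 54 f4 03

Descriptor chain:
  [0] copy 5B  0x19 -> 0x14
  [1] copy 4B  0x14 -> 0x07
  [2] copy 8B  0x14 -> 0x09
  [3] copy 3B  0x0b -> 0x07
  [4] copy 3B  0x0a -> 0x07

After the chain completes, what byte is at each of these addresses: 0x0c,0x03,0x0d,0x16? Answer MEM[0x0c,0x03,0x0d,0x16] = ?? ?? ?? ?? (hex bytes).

[0] 0x19->0x14 len=5 : e2 42 30 54 f4
[1] 0x14->0x07 len=4 : e2 42 30 54
[2] 0x14->0x09 len=8 : e2 42 30 54 f4 e2 42 30
[3] 0x0b->0x07 len=3 : 30 54 f4
[4] 0x0a->0x07 len=3 : 42 30 54
query mem[0x0c]=0x54, mem[0x03]=0x96, mem[0x0d]=0xf4, mem[0x16]=0x30

MEM[0x0c,0x03,0x0d,0x16] = 54 96 f4 30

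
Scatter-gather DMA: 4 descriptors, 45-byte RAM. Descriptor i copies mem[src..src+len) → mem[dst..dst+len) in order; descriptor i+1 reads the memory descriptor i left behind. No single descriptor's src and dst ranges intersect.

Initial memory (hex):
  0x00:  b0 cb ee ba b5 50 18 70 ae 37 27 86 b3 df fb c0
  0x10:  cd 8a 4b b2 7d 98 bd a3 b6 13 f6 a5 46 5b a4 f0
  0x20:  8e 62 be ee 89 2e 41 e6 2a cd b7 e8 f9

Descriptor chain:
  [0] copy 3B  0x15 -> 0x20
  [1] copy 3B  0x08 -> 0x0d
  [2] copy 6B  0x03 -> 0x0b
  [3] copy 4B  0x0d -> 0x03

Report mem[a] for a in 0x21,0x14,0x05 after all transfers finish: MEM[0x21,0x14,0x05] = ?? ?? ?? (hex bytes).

D0: mem[0x20..0x22] <- [98 bd a3]
D1: mem[0x0d..0x0f] <- [ae 37 27]
D2: mem[0x0b..0x10] <- [ba b5 50 18 70 ae]
D3: mem[0x03..0x06] <- [50 18 70 ae]
query mem[0x21]=0xbd, mem[0x14]=0x7d, mem[0x05]=0x70

MEM[0x21,0x14,0x05] = bd 7d 70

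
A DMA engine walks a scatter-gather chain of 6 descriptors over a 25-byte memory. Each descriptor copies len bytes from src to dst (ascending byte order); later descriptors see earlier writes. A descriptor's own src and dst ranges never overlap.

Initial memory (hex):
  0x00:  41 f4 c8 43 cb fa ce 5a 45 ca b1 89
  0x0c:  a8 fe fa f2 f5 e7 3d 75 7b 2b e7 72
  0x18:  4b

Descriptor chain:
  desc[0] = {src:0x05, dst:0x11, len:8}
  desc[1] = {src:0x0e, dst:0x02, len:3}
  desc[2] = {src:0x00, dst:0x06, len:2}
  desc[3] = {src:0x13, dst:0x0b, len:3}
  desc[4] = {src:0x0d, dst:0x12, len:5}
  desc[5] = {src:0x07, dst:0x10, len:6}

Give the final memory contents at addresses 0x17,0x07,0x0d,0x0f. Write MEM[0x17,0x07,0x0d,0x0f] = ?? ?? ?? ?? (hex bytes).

MEM[0x17,0x07,0x0d,0x0f] = 89 f4 ca f2

D0: mem[0x11..0x18] <- [fa ce 5a 45 ca b1 89 a8]
D1: mem[0x02..0x04] <- [fa f2 f5]
D2: mem[0x06..0x07] <- [41 f4]
D3: mem[0x0b..0x0d] <- [5a 45 ca]
D4: mem[0x12..0x16] <- [ca fa f2 f5 fa]
D5: mem[0x10..0x15] <- [f4 45 ca b1 5a 45]
query mem[0x17]=0x89, mem[0x07]=0xf4, mem[0x0d]=0xca, mem[0x0f]=0xf2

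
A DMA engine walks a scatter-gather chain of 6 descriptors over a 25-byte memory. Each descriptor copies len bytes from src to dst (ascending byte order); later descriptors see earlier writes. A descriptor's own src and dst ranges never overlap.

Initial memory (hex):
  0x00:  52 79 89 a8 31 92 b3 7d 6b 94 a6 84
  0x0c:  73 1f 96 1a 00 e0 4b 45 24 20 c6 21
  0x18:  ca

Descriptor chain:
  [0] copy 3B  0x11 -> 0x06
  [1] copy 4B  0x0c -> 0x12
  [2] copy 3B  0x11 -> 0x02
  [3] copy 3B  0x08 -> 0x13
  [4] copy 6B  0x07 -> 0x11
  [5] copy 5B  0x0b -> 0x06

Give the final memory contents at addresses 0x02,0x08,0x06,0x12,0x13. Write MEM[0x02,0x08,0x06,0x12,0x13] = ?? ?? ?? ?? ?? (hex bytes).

MEM[0x02,0x08,0x06,0x12,0x13] = e0 1f 84 45 94

  after D0: wrote 3B at 0x06 = e04b45
  after D1: wrote 4B at 0x12 = 731f961a
  after D2: wrote 3B at 0x02 = e0731f
  after D3: wrote 3B at 0x13 = 4594a6
  after D4: wrote 6B at 0x11 = 4b4594a68473
  after D5: wrote 5B at 0x06 = 84731f961a
query mem[0x02]=0xe0, mem[0x08]=0x1f, mem[0x06]=0x84, mem[0x12]=0x45, mem[0x13]=0x94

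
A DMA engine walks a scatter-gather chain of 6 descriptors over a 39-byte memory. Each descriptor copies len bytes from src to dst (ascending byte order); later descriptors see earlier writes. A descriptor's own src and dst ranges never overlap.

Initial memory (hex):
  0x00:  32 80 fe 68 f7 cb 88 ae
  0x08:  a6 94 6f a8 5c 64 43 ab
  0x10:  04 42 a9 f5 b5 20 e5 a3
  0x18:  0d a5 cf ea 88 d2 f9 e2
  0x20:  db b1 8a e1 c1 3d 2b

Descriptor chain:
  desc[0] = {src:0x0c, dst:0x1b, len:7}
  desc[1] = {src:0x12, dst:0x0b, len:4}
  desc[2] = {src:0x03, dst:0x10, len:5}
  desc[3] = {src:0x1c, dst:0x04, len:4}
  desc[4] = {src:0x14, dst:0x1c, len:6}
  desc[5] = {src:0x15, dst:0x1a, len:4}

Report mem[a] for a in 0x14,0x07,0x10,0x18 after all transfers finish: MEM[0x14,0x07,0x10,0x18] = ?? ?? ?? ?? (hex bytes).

  after D0: wrote 7B at 0x1b = 5c6443ab0442a9
  after D1: wrote 4B at 0x0b = a9f5b520
  after D2: wrote 5B at 0x10 = 68f7cb88ae
  after D3: wrote 4B at 0x04 = 6443ab04
  after D4: wrote 6B at 0x1c = ae20e5a30da5
  after D5: wrote 4B at 0x1a = 20e5a30d
query mem[0x14]=0xae, mem[0x07]=0x04, mem[0x10]=0x68, mem[0x18]=0x0d

MEM[0x14,0x07,0x10,0x18] = ae 04 68 0d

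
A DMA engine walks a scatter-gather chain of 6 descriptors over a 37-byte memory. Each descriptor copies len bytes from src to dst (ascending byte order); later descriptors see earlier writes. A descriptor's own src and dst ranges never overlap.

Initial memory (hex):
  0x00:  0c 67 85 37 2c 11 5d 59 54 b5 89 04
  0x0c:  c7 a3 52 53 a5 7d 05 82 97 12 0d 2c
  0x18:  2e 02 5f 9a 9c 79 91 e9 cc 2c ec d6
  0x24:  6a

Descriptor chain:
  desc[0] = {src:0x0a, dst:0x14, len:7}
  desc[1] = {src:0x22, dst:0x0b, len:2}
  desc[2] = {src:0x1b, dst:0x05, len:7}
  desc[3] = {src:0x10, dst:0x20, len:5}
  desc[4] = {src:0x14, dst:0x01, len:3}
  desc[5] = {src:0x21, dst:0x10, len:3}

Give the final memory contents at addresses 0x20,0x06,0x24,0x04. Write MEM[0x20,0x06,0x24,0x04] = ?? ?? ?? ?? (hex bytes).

#0 dst[0x14+7] := {0x89,0x04,0xc7,0xa3,0x52,0x53,0xa5}
#1 dst[0x0b+2] := {0xec,0xd6}
#2 dst[0x05+7] := {0x9a,0x9c,0x79,0x91,0xe9,0xcc,0x2c}
#3 dst[0x20+5] := {0xa5,0x7d,0x05,0x82,0x89}
#4 dst[0x01+3] := {0x89,0x04,0xc7}
#5 dst[0x10+3] := {0x7d,0x05,0x82}
query mem[0x20]=0xa5, mem[0x06]=0x9c, mem[0x24]=0x89, mem[0x04]=0x2c

MEM[0x20,0x06,0x24,0x04] = a5 9c 89 2c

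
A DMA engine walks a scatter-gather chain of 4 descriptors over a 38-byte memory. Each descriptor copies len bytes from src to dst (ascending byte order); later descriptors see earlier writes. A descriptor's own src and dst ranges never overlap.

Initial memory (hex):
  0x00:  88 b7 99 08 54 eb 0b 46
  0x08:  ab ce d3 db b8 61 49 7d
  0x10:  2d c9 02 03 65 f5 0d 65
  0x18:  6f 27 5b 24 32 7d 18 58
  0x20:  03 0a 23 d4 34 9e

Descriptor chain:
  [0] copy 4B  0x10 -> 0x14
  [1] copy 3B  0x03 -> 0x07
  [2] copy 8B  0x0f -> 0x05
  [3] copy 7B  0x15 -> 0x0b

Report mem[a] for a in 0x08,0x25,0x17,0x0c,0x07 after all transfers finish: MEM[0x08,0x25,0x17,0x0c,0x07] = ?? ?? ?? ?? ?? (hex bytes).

MEM[0x08,0x25,0x17,0x0c,0x07] = 02 9e 03 02 c9

  after D0: wrote 4B at 0x14 = 2dc90203
  after D1: wrote 3B at 0x07 = 0854eb
  after D2: wrote 8B at 0x05 = 7d2dc902032dc902
  after D3: wrote 7B at 0x0b = c902036f275b24
query mem[0x08]=0x02, mem[0x25]=0x9e, mem[0x17]=0x03, mem[0x0c]=0x02, mem[0x07]=0xc9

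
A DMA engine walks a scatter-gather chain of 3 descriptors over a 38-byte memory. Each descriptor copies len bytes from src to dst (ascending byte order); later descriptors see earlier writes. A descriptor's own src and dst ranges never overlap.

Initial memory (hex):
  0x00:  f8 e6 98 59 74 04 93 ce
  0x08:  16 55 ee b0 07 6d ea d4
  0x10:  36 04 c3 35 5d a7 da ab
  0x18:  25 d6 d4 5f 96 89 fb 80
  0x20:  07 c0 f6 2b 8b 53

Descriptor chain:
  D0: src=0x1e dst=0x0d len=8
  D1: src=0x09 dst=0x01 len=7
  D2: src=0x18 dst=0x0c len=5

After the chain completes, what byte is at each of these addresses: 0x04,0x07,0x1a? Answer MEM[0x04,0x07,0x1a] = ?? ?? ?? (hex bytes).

MEM[0x04,0x07,0x1a] = 07 07 d4

  after D0: wrote 8B at 0x0d = fb8007c0f62b8b53
  after D1: wrote 7B at 0x01 = 55eeb007fb8007
  after D2: wrote 5B at 0x0c = 25d6d45f96
query mem[0x04]=0x07, mem[0x07]=0x07, mem[0x1a]=0xd4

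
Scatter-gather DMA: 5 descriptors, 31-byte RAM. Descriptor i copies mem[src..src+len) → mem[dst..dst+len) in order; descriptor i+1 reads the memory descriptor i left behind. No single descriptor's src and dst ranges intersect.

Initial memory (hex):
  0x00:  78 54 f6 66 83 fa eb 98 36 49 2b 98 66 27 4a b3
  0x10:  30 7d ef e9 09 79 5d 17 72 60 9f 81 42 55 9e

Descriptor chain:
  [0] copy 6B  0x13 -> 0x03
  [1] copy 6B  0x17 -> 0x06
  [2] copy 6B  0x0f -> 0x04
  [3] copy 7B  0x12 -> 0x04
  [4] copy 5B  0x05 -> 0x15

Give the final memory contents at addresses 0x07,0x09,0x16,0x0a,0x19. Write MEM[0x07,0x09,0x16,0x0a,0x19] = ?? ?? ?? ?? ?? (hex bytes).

MEM[0x07,0x09,0x16,0x0a,0x19] = 79 17 09 72 17

#0 dst[0x03+6] := {0xe9,0x09,0x79,0x5d,0x17,0x72}
#1 dst[0x06+6] := {0x17,0x72,0x60,0x9f,0x81,0x42}
#2 dst[0x04+6] := {0xb3,0x30,0x7d,0xef,0xe9,0x09}
#3 dst[0x04+7] := {0xef,0xe9,0x09,0x79,0x5d,0x17,0x72}
#4 dst[0x15+5] := {0xe9,0x09,0x79,0x5d,0x17}
query mem[0x07]=0x79, mem[0x09]=0x17, mem[0x16]=0x09, mem[0x0a]=0x72, mem[0x19]=0x17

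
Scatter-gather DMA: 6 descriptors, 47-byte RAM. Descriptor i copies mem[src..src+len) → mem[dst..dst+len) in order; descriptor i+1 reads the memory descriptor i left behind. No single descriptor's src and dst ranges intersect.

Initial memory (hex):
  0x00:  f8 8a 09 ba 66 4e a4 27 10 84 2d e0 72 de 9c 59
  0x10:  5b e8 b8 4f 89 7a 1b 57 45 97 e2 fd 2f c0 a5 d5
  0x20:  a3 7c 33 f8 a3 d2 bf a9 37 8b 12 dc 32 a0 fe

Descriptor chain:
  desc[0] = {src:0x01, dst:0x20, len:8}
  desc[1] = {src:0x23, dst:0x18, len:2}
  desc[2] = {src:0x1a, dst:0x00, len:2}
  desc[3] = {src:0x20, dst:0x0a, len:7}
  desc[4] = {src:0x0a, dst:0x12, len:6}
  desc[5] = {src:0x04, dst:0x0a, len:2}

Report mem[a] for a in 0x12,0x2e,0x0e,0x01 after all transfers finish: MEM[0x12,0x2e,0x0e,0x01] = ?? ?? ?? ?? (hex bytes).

MEM[0x12,0x2e,0x0e,0x01] = 8a fe 4e fd

#0 dst[0x20+8] := {0x8a,0x09,0xba,0x66,0x4e,0xa4,0x27,0x10}
#1 dst[0x18+2] := {0x66,0x4e}
#2 dst[0x00+2] := {0xe2,0xfd}
#3 dst[0x0a+7] := {0x8a,0x09,0xba,0x66,0x4e,0xa4,0x27}
#4 dst[0x12+6] := {0x8a,0x09,0xba,0x66,0x4e,0xa4}
#5 dst[0x0a+2] := {0x66,0x4e}
query mem[0x12]=0x8a, mem[0x2e]=0xfe, mem[0x0e]=0x4e, mem[0x01]=0xfd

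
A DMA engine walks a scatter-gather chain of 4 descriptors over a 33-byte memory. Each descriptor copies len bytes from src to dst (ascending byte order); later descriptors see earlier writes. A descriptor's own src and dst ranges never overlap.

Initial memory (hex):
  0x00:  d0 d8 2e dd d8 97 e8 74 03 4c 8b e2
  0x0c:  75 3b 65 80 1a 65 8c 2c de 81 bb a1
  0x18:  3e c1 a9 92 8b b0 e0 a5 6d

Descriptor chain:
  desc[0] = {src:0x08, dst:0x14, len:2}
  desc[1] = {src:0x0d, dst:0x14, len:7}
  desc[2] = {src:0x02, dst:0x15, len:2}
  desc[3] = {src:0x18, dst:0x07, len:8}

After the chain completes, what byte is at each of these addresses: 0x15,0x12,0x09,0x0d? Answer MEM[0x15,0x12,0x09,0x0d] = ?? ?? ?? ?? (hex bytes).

  after D0: wrote 2B at 0x14 = 034c
  after D1: wrote 7B at 0x14 = 3b65801a658c2c
  after D2: wrote 2B at 0x15 = 2edd
  after D3: wrote 8B at 0x07 = 658c2c928bb0e0a5
query mem[0x15]=0x2e, mem[0x12]=0x8c, mem[0x09]=0x2c, mem[0x0d]=0xe0

MEM[0x15,0x12,0x09,0x0d] = 2e 8c 2c e0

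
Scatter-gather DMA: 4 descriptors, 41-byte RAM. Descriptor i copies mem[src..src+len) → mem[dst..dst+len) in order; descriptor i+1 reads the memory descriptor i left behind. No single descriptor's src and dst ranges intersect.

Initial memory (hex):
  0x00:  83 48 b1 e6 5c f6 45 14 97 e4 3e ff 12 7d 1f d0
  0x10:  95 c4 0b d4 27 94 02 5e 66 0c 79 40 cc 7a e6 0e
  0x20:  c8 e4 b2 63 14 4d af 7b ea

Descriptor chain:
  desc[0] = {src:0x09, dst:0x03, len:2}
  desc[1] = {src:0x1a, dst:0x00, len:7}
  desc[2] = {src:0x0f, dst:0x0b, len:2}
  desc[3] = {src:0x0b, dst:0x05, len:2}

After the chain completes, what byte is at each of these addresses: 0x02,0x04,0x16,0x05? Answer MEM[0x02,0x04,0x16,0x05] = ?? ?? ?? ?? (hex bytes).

#0 dst[0x03+2] := {0xe4,0x3e}
#1 dst[0x00+7] := {0x79,0x40,0xcc,0x7a,0xe6,0x0e,0xc8}
#2 dst[0x0b+2] := {0xd0,0x95}
#3 dst[0x05+2] := {0xd0,0x95}
query mem[0x02]=0xcc, mem[0x04]=0xe6, mem[0x16]=0x02, mem[0x05]=0xd0

MEM[0x02,0x04,0x16,0x05] = cc e6 02 d0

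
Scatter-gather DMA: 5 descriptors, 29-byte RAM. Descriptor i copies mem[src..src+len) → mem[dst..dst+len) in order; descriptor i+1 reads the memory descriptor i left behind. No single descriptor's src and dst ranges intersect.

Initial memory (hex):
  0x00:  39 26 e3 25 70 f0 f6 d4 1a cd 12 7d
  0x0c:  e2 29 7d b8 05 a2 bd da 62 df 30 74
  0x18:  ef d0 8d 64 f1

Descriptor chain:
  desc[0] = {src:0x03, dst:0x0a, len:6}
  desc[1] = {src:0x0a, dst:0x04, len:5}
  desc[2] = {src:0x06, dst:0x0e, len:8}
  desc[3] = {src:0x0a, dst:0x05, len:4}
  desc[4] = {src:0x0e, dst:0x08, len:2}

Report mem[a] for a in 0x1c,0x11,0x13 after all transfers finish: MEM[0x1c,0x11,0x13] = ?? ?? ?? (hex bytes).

MEM[0x1c,0x11,0x13] = f1 cd 70

  after D0: wrote 6B at 0x0a = 2570f0f6d41a
  after D1: wrote 5B at 0x04 = 2570f0f6d4
  after D2: wrote 8B at 0x0e = f0f6d4cd2570f0f6
  after D3: wrote 4B at 0x05 = 2570f0f6
  after D4: wrote 2B at 0x08 = f0f6
query mem[0x1c]=0xf1, mem[0x11]=0xcd, mem[0x13]=0x70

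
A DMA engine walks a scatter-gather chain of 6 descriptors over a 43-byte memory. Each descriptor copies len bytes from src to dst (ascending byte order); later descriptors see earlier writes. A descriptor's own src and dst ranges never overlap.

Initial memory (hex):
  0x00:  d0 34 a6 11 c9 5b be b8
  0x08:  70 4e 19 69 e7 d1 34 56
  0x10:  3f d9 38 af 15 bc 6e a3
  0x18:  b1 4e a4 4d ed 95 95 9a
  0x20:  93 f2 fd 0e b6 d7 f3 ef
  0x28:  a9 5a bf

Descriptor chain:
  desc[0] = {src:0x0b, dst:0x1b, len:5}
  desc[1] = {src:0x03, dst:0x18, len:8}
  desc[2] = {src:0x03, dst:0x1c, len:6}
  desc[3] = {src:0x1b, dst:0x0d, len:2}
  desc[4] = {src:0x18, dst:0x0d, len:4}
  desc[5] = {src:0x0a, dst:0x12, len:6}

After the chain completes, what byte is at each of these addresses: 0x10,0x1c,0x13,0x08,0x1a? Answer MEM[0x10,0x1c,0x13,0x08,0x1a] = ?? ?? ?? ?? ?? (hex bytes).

MEM[0x10,0x1c,0x13,0x08,0x1a] = be 11 69 70 5b

  after D0: wrote 5B at 0x1b = 69e7d13456
  after D1: wrote 8B at 0x18 = 11c95bbeb8704e19
  after D2: wrote 6B at 0x1c = 11c95bbeb870
  after D3: wrote 2B at 0x0d = be11
  after D4: wrote 4B at 0x0d = 11c95bbe
  after D5: wrote 6B at 0x12 = 1969e711c95b
query mem[0x10]=0xbe, mem[0x1c]=0x11, mem[0x13]=0x69, mem[0x08]=0x70, mem[0x1a]=0x5b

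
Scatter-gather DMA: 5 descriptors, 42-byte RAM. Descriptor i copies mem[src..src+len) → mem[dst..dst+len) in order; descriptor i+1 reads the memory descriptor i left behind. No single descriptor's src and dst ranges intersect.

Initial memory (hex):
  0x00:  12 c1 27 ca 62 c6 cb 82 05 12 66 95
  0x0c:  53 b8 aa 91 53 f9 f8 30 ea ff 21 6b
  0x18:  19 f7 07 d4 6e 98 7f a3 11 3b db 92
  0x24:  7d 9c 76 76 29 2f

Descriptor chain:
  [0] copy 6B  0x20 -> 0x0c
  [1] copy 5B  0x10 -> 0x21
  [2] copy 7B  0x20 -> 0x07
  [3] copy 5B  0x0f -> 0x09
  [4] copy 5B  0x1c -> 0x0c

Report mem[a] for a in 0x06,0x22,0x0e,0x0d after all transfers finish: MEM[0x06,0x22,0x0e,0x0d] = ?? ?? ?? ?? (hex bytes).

MEM[0x06,0x22,0x0e,0x0d] = cb 9c 7f 98

D0: mem[0x0c..0x11] <- [11 3b db 92 7d 9c]
D1: mem[0x21..0x25] <- [7d 9c f8 30 ea]
D2: mem[0x07..0x0d] <- [11 7d 9c f8 30 ea 76]
D3: mem[0x09..0x0d] <- [92 7d 9c f8 30]
D4: mem[0x0c..0x10] <- [6e 98 7f a3 11]
query mem[0x06]=0xcb, mem[0x22]=0x9c, mem[0x0e]=0x7f, mem[0x0d]=0x98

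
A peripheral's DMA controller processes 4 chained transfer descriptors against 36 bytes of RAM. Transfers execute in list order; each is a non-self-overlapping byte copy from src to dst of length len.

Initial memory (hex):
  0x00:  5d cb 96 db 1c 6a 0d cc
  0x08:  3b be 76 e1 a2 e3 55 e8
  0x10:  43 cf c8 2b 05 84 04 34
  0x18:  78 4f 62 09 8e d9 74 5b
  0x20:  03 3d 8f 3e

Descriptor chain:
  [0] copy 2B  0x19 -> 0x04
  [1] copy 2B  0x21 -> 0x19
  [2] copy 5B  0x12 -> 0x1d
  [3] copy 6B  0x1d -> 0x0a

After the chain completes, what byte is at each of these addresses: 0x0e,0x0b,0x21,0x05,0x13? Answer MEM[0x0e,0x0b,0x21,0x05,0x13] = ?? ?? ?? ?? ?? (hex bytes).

D0: mem[0x04..0x05] <- [4f 62]
D1: mem[0x19..0x1a] <- [3d 8f]
D2: mem[0x1d..0x21] <- [c8 2b 05 84 04]
D3: mem[0x0a..0x0f] <- [c8 2b 05 84 04 8f]
query mem[0x0e]=0x04, mem[0x0b]=0x2b, mem[0x21]=0x04, mem[0x05]=0x62, mem[0x13]=0x2b

MEM[0x0e,0x0b,0x21,0x05,0x13] = 04 2b 04 62 2b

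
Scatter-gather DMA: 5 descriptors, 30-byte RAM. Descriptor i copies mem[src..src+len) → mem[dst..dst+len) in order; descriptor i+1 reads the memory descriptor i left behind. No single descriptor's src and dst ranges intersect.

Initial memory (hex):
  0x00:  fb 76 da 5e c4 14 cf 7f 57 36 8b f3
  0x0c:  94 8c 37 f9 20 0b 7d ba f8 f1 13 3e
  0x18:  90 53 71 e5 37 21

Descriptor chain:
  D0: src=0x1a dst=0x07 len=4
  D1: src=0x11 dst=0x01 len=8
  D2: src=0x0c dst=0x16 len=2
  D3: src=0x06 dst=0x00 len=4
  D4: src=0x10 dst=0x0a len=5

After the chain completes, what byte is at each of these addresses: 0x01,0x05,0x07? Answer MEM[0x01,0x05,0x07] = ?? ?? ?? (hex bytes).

#0 dst[0x07+4] := {0x71,0xe5,0x37,0x21}
#1 dst[0x01+8] := {0x0b,0x7d,0xba,0xf8,0xf1,0x13,0x3e,0x90}
#2 dst[0x16+2] := {0x94,0x8c}
#3 dst[0x00+4] := {0x13,0x3e,0x90,0x37}
#4 dst[0x0a+5] := {0x20,0x0b,0x7d,0xba,0xf8}
query mem[0x01]=0x3e, mem[0x05]=0xf1, mem[0x07]=0x3e

MEM[0x01,0x05,0x07] = 3e f1 3e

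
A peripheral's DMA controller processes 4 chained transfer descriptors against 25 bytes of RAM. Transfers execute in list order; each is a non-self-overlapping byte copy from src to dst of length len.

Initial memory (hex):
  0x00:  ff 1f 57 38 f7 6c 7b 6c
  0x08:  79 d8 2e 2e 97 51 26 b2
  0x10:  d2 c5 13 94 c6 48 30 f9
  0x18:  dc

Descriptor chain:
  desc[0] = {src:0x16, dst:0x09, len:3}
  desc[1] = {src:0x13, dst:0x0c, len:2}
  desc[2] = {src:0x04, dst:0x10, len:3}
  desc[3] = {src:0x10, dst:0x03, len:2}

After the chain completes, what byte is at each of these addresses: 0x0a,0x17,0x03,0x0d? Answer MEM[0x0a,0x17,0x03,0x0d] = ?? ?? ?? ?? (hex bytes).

MEM[0x0a,0x17,0x03,0x0d] = f9 f9 f7 c6

D0: mem[0x09..0x0b] <- [30 f9 dc]
D1: mem[0x0c..0x0d] <- [94 c6]
D2: mem[0x10..0x12] <- [f7 6c 7b]
D3: mem[0x03..0x04] <- [f7 6c]
query mem[0x0a]=0xf9, mem[0x17]=0xf9, mem[0x03]=0xf7, mem[0x0d]=0xc6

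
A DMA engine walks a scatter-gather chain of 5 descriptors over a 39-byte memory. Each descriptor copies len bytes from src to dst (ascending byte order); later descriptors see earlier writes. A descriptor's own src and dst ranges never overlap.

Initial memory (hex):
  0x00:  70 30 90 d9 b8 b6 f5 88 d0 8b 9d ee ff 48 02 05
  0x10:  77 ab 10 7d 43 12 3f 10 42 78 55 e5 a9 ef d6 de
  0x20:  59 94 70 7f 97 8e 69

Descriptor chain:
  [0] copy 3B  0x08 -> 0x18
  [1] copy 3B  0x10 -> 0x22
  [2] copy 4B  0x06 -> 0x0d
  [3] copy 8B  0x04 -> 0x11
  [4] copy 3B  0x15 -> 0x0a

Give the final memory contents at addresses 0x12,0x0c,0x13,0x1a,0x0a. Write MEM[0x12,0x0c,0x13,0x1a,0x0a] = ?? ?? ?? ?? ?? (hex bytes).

MEM[0x12,0x0c,0x13,0x1a,0x0a] = b6 9d f5 9d d0

#0 dst[0x18+3] := {0xd0,0x8b,0x9d}
#1 dst[0x22+3] := {0x77,0xab,0x10}
#2 dst[0x0d+4] := {0xf5,0x88,0xd0,0x8b}
#3 dst[0x11+8] := {0xb8,0xb6,0xf5,0x88,0xd0,0x8b,0x9d,0xee}
#4 dst[0x0a+3] := {0xd0,0x8b,0x9d}
query mem[0x12]=0xb6, mem[0x0c]=0x9d, mem[0x13]=0xf5, mem[0x1a]=0x9d, mem[0x0a]=0xd0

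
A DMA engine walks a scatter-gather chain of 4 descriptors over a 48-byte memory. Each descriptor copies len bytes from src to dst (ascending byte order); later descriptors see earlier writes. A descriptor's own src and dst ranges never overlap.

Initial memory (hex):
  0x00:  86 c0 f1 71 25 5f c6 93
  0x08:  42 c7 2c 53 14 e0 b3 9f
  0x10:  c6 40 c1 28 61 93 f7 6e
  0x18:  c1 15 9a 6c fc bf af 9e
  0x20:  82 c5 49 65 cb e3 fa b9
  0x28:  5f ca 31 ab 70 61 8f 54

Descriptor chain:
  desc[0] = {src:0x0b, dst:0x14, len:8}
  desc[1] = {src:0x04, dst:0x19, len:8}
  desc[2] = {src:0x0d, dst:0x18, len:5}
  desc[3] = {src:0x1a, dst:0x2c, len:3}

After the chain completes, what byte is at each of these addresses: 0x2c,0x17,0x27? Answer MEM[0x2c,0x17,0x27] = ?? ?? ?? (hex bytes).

D0: mem[0x14..0x1b] <- [53 14 e0 b3 9f c6 40 c1]
D1: mem[0x19..0x20] <- [25 5f c6 93 42 c7 2c 53]
D2: mem[0x18..0x1c] <- [e0 b3 9f c6 40]
D3: mem[0x2c..0x2e] <- [9f c6 40]
query mem[0x2c]=0x9f, mem[0x17]=0xb3, mem[0x27]=0xb9

MEM[0x2c,0x17,0x27] = 9f b3 b9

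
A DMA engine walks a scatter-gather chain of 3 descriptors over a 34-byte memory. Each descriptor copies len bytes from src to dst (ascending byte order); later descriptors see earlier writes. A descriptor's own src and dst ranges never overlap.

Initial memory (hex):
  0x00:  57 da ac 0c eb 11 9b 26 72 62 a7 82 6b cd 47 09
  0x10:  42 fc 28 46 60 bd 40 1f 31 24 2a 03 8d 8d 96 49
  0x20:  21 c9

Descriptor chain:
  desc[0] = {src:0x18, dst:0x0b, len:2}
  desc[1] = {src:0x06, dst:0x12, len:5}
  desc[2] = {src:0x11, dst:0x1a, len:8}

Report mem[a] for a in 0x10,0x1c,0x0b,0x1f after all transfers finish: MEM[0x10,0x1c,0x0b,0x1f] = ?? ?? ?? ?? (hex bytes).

MEM[0x10,0x1c,0x0b,0x1f] = 42 26 31 a7

[0] 0x18->0x0b len=2 : 31 24
[1] 0x06->0x12 len=5 : 9b 26 72 62 a7
[2] 0x11->0x1a len=8 : fc 9b 26 72 62 a7 1f 31
query mem[0x10]=0x42, mem[0x1c]=0x26, mem[0x0b]=0x31, mem[0x1f]=0xa7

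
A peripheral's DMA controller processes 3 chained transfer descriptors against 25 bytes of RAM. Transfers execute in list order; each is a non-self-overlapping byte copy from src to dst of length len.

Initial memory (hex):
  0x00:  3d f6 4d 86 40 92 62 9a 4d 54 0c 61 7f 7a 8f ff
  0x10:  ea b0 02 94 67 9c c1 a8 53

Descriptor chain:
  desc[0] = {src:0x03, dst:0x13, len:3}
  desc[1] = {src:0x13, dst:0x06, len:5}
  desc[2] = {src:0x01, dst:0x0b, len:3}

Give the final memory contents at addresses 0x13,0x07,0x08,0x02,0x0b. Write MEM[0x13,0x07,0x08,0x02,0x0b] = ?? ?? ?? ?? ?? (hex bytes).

[0] 0x03->0x13 len=3 : 86 40 92
[1] 0x13->0x06 len=5 : 86 40 92 c1 a8
[2] 0x01->0x0b len=3 : f6 4d 86
query mem[0x13]=0x86, mem[0x07]=0x40, mem[0x08]=0x92, mem[0x02]=0x4d, mem[0x0b]=0xf6

MEM[0x13,0x07,0x08,0x02,0x0b] = 86 40 92 4d f6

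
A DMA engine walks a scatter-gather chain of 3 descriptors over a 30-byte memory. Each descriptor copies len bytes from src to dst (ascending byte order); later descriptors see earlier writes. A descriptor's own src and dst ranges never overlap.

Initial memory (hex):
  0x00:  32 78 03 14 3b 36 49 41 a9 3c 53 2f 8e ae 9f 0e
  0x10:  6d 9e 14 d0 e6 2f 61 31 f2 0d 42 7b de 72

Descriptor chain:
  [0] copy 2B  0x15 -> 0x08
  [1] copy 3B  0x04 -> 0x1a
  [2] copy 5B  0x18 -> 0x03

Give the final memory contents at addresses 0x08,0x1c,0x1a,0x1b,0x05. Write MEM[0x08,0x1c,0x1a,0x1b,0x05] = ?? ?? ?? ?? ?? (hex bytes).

D0: mem[0x08..0x09] <- [2f 61]
D1: mem[0x1a..0x1c] <- [3b 36 49]
D2: mem[0x03..0x07] <- [f2 0d 3b 36 49]
query mem[0x08]=0x2f, mem[0x1c]=0x49, mem[0x1a]=0x3b, mem[0x1b]=0x36, mem[0x05]=0x3b

MEM[0x08,0x1c,0x1a,0x1b,0x05] = 2f 49 3b 36 3b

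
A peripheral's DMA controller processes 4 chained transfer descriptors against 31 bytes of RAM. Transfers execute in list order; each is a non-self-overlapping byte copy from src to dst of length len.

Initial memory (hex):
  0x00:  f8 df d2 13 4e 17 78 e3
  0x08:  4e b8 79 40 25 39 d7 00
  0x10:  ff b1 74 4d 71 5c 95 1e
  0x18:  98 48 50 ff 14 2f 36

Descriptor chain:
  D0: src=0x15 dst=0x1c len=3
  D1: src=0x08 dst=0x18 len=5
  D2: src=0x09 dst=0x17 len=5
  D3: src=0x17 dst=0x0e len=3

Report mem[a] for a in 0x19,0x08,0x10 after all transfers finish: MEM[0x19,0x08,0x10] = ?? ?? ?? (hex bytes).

MEM[0x19,0x08,0x10] = 40 4e 40

D0: mem[0x1c..0x1e] <- [5c 95 1e]
D1: mem[0x18..0x1c] <- [4e b8 79 40 25]
D2: mem[0x17..0x1b] <- [b8 79 40 25 39]
D3: mem[0x0e..0x10] <- [b8 79 40]
query mem[0x19]=0x40, mem[0x08]=0x4e, mem[0x10]=0x40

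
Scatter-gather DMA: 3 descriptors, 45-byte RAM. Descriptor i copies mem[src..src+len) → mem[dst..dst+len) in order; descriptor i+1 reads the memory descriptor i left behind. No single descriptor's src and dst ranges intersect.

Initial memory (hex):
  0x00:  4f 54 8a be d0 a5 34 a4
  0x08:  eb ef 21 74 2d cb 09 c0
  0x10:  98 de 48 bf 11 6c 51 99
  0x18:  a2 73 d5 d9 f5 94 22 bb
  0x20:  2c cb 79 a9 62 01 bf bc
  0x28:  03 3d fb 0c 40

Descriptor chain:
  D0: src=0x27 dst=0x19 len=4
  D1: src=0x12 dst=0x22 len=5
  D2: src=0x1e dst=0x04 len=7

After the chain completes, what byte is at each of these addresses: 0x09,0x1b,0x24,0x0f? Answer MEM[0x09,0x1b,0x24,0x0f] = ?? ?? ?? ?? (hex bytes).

[0] 0x27->0x19 len=4 : bc 03 3d fb
[1] 0x12->0x22 len=5 : 48 bf 11 6c 51
[2] 0x1e->0x04 len=7 : 22 bb 2c cb 48 bf 11
query mem[0x09]=0xbf, mem[0x1b]=0x3d, mem[0x24]=0x11, mem[0x0f]=0xc0

MEM[0x09,0x1b,0x24,0x0f] = bf 3d 11 c0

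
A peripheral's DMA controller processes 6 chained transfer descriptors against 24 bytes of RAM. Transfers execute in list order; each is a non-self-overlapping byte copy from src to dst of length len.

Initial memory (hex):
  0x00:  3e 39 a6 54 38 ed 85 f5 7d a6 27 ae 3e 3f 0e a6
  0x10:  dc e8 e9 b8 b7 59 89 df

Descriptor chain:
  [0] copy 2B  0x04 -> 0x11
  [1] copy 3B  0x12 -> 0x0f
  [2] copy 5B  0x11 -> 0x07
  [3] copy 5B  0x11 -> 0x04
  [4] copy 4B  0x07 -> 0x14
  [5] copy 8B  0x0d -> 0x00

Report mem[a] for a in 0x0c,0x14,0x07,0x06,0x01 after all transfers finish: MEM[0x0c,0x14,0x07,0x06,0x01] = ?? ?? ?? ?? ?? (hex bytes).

[0] 0x04->0x11 len=2 : 38 ed
[1] 0x12->0x0f len=3 : ed b8 b7
[2] 0x11->0x07 len=5 : b7 ed b8 b7 59
[3] 0x11->0x04 len=5 : b7 ed b8 b7 59
[4] 0x07->0x14 len=4 : b7 59 b8 b7
[5] 0x0d->0x00 len=8 : 3f 0e ed b8 b7 ed b8 b7
query mem[0x0c]=0x3e, mem[0x14]=0xb7, mem[0x07]=0xb7, mem[0x06]=0xb8, mem[0x01]=0x0e

MEM[0x0c,0x14,0x07,0x06,0x01] = 3e b7 b7 b8 0e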